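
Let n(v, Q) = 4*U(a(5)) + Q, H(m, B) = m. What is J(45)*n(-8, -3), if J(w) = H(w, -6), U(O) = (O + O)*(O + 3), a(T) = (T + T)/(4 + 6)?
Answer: 1305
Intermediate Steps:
a(T) = T/5 (a(T) = (2*T)/10 = (2*T)*(⅒) = T/5)
U(O) = 2*O*(3 + O) (U(O) = (2*O)*(3 + O) = 2*O*(3 + O))
J(w) = w
n(v, Q) = 32 + Q (n(v, Q) = 4*(2*((⅕)*5)*(3 + (⅕)*5)) + Q = 4*(2*1*(3 + 1)) + Q = 4*(2*1*4) + Q = 4*8 + Q = 32 + Q)
J(45)*n(-8, -3) = 45*(32 - 3) = 45*29 = 1305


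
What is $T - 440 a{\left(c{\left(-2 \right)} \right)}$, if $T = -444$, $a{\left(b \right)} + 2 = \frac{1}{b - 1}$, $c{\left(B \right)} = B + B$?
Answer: $524$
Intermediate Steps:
$c{\left(B \right)} = 2 B$
$a{\left(b \right)} = -2 + \frac{1}{-1 + b}$ ($a{\left(b \right)} = -2 + \frac{1}{b - 1} = -2 + \frac{1}{-1 + b}$)
$T - 440 a{\left(c{\left(-2 \right)} \right)} = -444 - 440 \frac{3 - 2 \cdot 2 \left(-2\right)}{-1 + 2 \left(-2\right)} = -444 - 440 \frac{3 - -8}{-1 - 4} = -444 - 440 \frac{3 + 8}{-5} = -444 - 440 \left(\left(- \frac{1}{5}\right) 11\right) = -444 - -968 = -444 + 968 = 524$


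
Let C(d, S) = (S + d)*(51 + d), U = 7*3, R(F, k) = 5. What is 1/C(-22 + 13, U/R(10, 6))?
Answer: -5/1008 ≈ -0.0049603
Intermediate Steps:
U = 21
C(d, S) = (51 + d)*(S + d)
1/C(-22 + 13, U/R(10, 6)) = 1/((-22 + 13)² + 51*(21/5) + 51*(-22 + 13) + (21/5)*(-22 + 13)) = 1/((-9)² + 51*(21*(⅕)) + 51*(-9) + (21*(⅕))*(-9)) = 1/(81 + 51*(21/5) - 459 + (21/5)*(-9)) = 1/(81 + 1071/5 - 459 - 189/5) = 1/(-1008/5) = -5/1008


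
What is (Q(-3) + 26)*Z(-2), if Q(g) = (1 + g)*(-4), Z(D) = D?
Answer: -68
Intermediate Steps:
Q(g) = -4 - 4*g
(Q(-3) + 26)*Z(-2) = ((-4 - 4*(-3)) + 26)*(-2) = ((-4 + 12) + 26)*(-2) = (8 + 26)*(-2) = 34*(-2) = -68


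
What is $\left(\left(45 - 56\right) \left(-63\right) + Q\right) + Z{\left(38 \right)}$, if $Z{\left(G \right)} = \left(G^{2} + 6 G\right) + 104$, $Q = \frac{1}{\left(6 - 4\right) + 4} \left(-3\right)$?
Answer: $\frac{4937}{2} \approx 2468.5$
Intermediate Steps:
$Q = - \frac{1}{2}$ ($Q = \frac{1}{2 + 4} \left(-3\right) = \frac{1}{6} \left(-3\right) = - \frac{1}{2} \approx -0.5$)
$Z{\left(G \right)} = 104 + G^{2} + 6 G$
$\left(\left(45 - 56\right) \left(-63\right) + Q\right) + Z{\left(38 \right)} = \left(\left(45 - 56\right) \left(-63\right) - \frac{1}{2}\right) + \left(104 + 38^{2} + 6 \cdot 38\right) = \left(\left(-11\right) \left(-63\right) - \frac{1}{2}\right) + \left(104 + 1444 + 228\right) = \left(693 - \frac{1}{2}\right) + 1776 = \frac{1385}{2} + 1776 = \frac{4937}{2}$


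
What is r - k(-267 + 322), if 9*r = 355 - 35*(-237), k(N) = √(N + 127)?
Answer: 8650/9 - √182 ≈ 947.62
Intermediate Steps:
k(N) = √(127 + N)
r = 8650/9 (r = (355 - 35*(-237))/9 = (355 + 8295)/9 = (⅑)*8650 = 8650/9 ≈ 961.11)
r - k(-267 + 322) = 8650/9 - √(127 + (-267 + 322)) = 8650/9 - √(127 + 55) = 8650/9 - √182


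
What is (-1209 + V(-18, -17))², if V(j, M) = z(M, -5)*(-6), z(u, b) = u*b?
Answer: 2954961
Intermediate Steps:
z(u, b) = b*u
V(j, M) = 30*M (V(j, M) = -5*M*(-6) = 30*M)
(-1209 + V(-18, -17))² = (-1209 + 30*(-17))² = (-1209 - 510)² = (-1719)² = 2954961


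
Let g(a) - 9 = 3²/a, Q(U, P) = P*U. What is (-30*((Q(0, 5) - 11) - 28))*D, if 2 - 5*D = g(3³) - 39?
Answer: 7410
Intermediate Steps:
g(a) = 9 + 9/a (g(a) = 9 + 3²/a = 9 + 9/a)
D = 19/3 (D = ⅖ - ((9 + 9/(3³)) - 39)/5 = ⅖ - ((9 + 9/27) - 39)/5 = ⅖ - ((9 + 9*(1/27)) - 39)/5 = ⅖ - ((9 + ⅓) - 39)/5 = ⅖ - (28/3 - 39)/5 = ⅖ - ⅕*(-89/3) = ⅖ + 89/15 = 19/3 ≈ 6.3333)
(-30*((Q(0, 5) - 11) - 28))*D = -30*((5*0 - 11) - 28)*(19/3) = -30*((0 - 11) - 28)*(19/3) = -30*(-11 - 28)*(19/3) = -30*(-39)*(19/3) = 1170*(19/3) = 7410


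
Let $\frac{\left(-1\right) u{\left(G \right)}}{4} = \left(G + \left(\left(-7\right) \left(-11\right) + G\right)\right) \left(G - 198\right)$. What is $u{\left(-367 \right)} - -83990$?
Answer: $-1400830$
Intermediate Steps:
$u{\left(G \right)} = - 4 \left(-198 + G\right) \left(77 + 2 G\right)$ ($u{\left(G \right)} = - 4 \left(G + \left(\left(-7\right) \left(-11\right) + G\right)\right) \left(G - 198\right) = - 4 \left(G + \left(77 + G\right)\right) \left(-198 + G\right) = - 4 \left(77 + 2 G\right) \left(-198 + G\right) = - 4 \left(-198 + G\right) \left(77 + 2 G\right)$)
$u{\left(-367 \right)} - -83990 = \left(60984 - 8 \left(-367\right)^{2} + 1276 \left(-367\right)\right) - -83990 = \left(60984 - 1077512 - 468292\right) + 83990 = -1484820 + 83990 = -1400830$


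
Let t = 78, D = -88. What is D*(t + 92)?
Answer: -14960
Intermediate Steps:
D*(t + 92) = -88*(78 + 92) = -88*170 = -14960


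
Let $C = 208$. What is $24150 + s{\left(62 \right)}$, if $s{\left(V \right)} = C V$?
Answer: $37046$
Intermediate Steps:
$s{\left(V \right)} = 208 V$
$24150 + s{\left(62 \right)} = 24150 + 208 \cdot 62 = 24150 + 12896 = 37046$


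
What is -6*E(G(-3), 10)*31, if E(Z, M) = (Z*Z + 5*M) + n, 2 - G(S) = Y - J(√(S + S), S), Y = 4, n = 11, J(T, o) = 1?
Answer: -11532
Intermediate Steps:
G(S) = -1 (G(S) = 2 - (4 - 1*1) = 2 - (4 - 1) = 2 - 1*3 = 2 - 3 = -1)
E(Z, M) = 11 + Z² + 5*M (E(Z, M) = (Z*Z + 5*M) + 11 = (Z² + 5*M) + 11 = 11 + Z² + 5*M)
-6*E(G(-3), 10)*31 = -6*(11 + (-1)² + 5*10)*31 = -6*(11 + 1 + 50)*31 = -6*62*31 = -372*31 = -11532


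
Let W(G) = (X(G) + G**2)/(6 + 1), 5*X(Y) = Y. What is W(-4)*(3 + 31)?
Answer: 2584/35 ≈ 73.829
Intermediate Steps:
X(Y) = Y/5
W(G) = G**2/7 + G/35 (W(G) = (G/5 + G**2)/(6 + 1) = (G**2 + G/5)/7 = (G**2 + G/5)*(1/7) = G**2/7 + G/35)
W(-4)*(3 + 31) = ((1/35)*(-4)*(1 + 5*(-4)))*(3 + 31) = ((1/35)*(-4)*(1 - 20))*34 = ((1/35)*(-4)*(-19))*34 = (76/35)*34 = 2584/35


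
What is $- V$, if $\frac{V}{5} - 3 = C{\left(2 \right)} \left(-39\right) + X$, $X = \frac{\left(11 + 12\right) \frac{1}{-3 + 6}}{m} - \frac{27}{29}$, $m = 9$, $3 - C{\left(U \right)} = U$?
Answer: $\frac{141250}{783} \approx 180.4$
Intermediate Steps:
$C{\left(U \right)} = 3 - U$
$X = - \frac{62}{783}$ ($X = \frac{\left(11 + 12\right) \frac{1}{-3 + 6}}{9} - \frac{27}{29} = \frac{23}{3} \cdot \frac{1}{9} - \frac{27}{29} = \frac{23}{27} - \frac{27}{29} = - \frac{62}{783} \approx -0.079183$)
$V = - \frac{141250}{783}$ ($V = 15 + 5 \left(\left(3 - 2\right) \left(-39\right) - \frac{62}{783}\right) = 15 + 5 \left(1 \left(-39\right) - \frac{62}{783}\right) = 15 + 5 \left(-39 - \frac{62}{783}\right) = 15 + 5 \left(- \frac{30599}{783}\right) = 15 - \frac{152995}{783} = - \frac{141250}{783} \approx -180.4$)
$- V = \left(-1\right) \left(- \frac{141250}{783}\right) = \frac{141250}{783}$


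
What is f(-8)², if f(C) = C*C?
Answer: 4096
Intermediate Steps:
f(C) = C²
f(-8)² = ((-8)²)² = 64² = 4096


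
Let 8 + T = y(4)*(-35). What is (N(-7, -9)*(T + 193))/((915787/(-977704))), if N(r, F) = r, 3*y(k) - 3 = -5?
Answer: 4277455000/2747361 ≈ 1556.9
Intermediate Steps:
y(k) = -2/3 (y(k) = 1 + (1/3)*(-5) = 1 - 5/3 = -2/3)
T = 46/3 (T = -8 - 2/3*(-35) = -8 + 70/3 = 46/3 ≈ 15.333)
(N(-7, -9)*(T + 193))/((915787/(-977704))) = (-7*(46/3 + 193))/((915787/(-977704))) = (-7*625/3)/((915787*(-1/977704))) = -4375/(3*(-915787/977704)) = -4375/3*(-977704/915787) = 4277455000/2747361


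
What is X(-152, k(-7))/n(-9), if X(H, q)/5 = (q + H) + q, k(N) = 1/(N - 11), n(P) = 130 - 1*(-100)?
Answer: -1369/414 ≈ -3.3068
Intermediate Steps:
n(P) = 230 (n(P) = 130 + 100 = 230)
k(N) = 1/(-11 + N)
X(H, q) = 5*H + 10*q (X(H, q) = 5*((q + H) + q) = 5*((H + q) + q) = 5*(H + 2*q) = 5*H + 10*q)
X(-152, k(-7))/n(-9) = (5*(-152) + 10/(-11 - 7))/230 = (-760 + 10/(-18))*(1/230) = (-760 + 10*(-1/18))*(1/230) = (-760 - 5/9)*(1/230) = -6845/9*1/230 = -1369/414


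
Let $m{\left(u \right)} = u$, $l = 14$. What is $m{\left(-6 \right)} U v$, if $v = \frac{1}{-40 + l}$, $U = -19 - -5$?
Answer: $- \frac{42}{13} \approx -3.2308$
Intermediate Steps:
$U = -14$ ($U = -19 + 5 = -14$)
$v = - \frac{1}{26}$ ($v = \frac{1}{-40 + 14} = \frac{1}{-26} = - \frac{1}{26} \approx -0.038462$)
$m{\left(-6 \right)} U v = \left(-6\right) \left(-14\right) \left(- \frac{1}{26}\right) = 84 \left(- \frac{1}{26}\right) = - \frac{42}{13}$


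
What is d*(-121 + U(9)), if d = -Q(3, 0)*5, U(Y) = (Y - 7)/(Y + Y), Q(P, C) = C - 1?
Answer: -5440/9 ≈ -604.44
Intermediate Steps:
Q(P, C) = -1 + C
U(Y) = (-7 + Y)/(2*Y) (U(Y) = (-7 + Y)/((2*Y)) = (-7 + Y)*(1/(2*Y)) = (-7 + Y)/(2*Y))
d = 5 (d = -(-1 + 0)*5 = -1*(-1)*5 = 1*5 = 5)
d*(-121 + U(9)) = 5*(-121 + (1/2)*(-7 + 9)/9) = 5*(-121 + (1/2)*(1/9)*2) = 5*(-121 + 1/9) = 5*(-1088/9) = -5440/9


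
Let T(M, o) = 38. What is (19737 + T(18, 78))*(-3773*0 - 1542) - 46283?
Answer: -30539333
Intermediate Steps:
(19737 + T(18, 78))*(-3773*0 - 1542) - 46283 = (19737 + 38)*(-3773*0 - 1542) - 46283 = 19775*(0 - 1542) - 46283 = 19775*(-1542) - 46283 = -30493050 - 46283 = -30539333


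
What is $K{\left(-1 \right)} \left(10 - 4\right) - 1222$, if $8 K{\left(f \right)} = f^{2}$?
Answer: $- \frac{4885}{4} \approx -1221.3$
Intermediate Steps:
$K{\left(f \right)} = \frac{f^{2}}{8}$
$K{\left(-1 \right)} \left(10 - 4\right) - 1222 = \frac{\left(-1\right)^{2}}{8} \left(10 - 4\right) - 1222 = \frac{1}{8} \cdot 1 \cdot 6 - 1222 = \frac{1}{8} \cdot 6 - 1222 = \frac{3}{4} - 1222 = - \frac{4885}{4}$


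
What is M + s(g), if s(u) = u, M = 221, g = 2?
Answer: 223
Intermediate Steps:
M + s(g) = 221 + 2 = 223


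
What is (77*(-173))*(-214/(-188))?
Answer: -1425347/94 ≈ -15163.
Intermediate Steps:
(77*(-173))*(-214/(-188)) = -(-2850694)*(-1)/188 = -13321*107/94 = -1425347/94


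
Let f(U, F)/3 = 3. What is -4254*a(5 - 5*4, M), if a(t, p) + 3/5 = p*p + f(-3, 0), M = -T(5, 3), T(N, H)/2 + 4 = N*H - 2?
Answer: -7070148/5 ≈ -1.4140e+6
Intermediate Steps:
T(N, H) = -12 + 2*H*N (T(N, H) = -8 + 2*(N*H - 2) = -8 + 2*(H*N - 2) = -8 + 2*(-2 + H*N) = -8 + (-4 + 2*H*N) = -12 + 2*H*N)
f(U, F) = 9 (f(U, F) = 3*3 = 9)
M = -18 (M = -(-12 + 2*3*5) = -(-12 + 30) = -1*18 = -18)
a(t, p) = 42/5 + p² (a(t, p) = -⅗ + (p*p + 9) = -⅗ + (p² + 9) = -⅗ + (9 + p²) = 42/5 + p²)
-4254*a(5 - 5*4, M) = -4254*(42/5 + (-18)²) = -4254*(42/5 + 324) = -4254*1662/5 = -7070148/5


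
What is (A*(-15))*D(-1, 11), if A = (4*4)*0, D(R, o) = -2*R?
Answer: 0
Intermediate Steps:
A = 0 (A = 16*0 = 0)
(A*(-15))*D(-1, 11) = (0*(-15))*(-2*(-1)) = 0*2 = 0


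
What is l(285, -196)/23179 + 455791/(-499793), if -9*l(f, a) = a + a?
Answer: -13555299635/14894616789 ≈ -0.91008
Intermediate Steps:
l(f, a) = -2*a/9 (l(f, a) = -(a + a)/9 = -2*a/9)
l(285, -196)/23179 + 455791/(-499793) = -2/9*(-196)/23179 + 455791/(-499793) = (392/9)*(1/23179) + 455791*(-1/499793) = 392/208611 - 65113/71399 = -13555299635/14894616789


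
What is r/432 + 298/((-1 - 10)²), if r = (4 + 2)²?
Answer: 3697/1452 ≈ 2.5461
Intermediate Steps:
r = 36 (r = 6² = 36)
r/432 + 298/((-1 - 10)²) = 36/432 + 298/((-1 - 10)²) = 36*(1/432) + 298/((-11)²) = 1/12 + 298/121 = 3697/1452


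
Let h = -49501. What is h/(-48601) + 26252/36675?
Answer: 3091322627/1782441675 ≈ 1.7343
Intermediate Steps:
h/(-48601) + 26252/36675 = -49501/(-48601) + 26252/36675 = -49501*(-1/48601) + 26252*(1/36675) = 49501/48601 + 26252/36675 = 3091322627/1782441675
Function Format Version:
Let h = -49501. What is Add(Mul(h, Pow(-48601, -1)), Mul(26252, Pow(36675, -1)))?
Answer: Rational(3091322627, 1782441675) ≈ 1.7343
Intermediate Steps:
Add(Mul(h, Pow(-48601, -1)), Mul(26252, Pow(36675, -1))) = Add(Mul(-49501, Pow(-48601, -1)), Mul(26252, Pow(36675, -1))) = Add(Mul(-49501, Rational(-1, 48601)), Mul(26252, Rational(1, 36675))) = Add(Rational(49501, 48601), Rational(26252, 36675)) = Rational(3091322627, 1782441675)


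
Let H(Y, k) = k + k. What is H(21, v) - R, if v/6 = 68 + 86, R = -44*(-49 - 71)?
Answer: -3432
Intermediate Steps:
R = 5280 (R = -44*(-120) = 5280)
v = 924 (v = 6*(68 + 86) = 6*154 = 924)
H(Y, k) = 2*k
H(21, v) - R = 2*924 - 1*5280 = 1848 - 5280 = -3432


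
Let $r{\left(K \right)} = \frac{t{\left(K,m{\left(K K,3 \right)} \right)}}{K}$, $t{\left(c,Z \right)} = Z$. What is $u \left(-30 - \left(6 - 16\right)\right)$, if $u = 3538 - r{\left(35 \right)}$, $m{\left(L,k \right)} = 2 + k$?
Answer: $- \frac{495300}{7} \approx -70757.0$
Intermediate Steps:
$r{\left(K \right)} = \frac{5}{K}$ ($r{\left(K \right)} = \frac{2 + 3}{K} = \frac{5}{K}$)
$u = \frac{24765}{7}$ ($u = 3538 - \frac{5}{35} = 3538 - 5 \cdot \frac{1}{35} = 3538 - \frac{1}{7} = \frac{24765}{7} \approx 3537.9$)
$u \left(-30 - \left(6 - 16\right)\right) = \frac{24765 \left(-30 - \left(6 - 16\right)\right)}{7} = \frac{24765 \left(-30 - -10\right)}{7} = \frac{24765 \left(-30 + 10\right)}{7} = \frac{24765}{7} \left(-20\right) = - \frac{495300}{7}$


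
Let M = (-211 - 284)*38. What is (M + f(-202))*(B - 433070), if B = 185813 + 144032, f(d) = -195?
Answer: 1961791125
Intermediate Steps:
M = -18810 (M = -495*38 = -18810)
B = 329845
(M + f(-202))*(B - 433070) = (-18810 - 195)*(329845 - 433070) = -19005*(-103225) = 1961791125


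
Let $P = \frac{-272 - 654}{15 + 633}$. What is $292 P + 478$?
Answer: $\frac{4919}{81} \approx 60.728$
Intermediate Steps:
$P = - \frac{463}{324}$ ($P = - \frac{926}{648} = \left(-926\right) \frac{1}{648} = - \frac{463}{324} \approx -1.429$)
$292 P + 478 = 292 \left(- \frac{463}{324}\right) + 478 = - \frac{33799}{81} + 478 = \frac{4919}{81}$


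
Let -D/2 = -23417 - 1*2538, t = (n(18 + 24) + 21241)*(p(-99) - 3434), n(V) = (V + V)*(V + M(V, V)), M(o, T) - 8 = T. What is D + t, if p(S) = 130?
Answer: -95661666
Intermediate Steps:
M(o, T) = 8 + T
n(V) = 2*V*(8 + 2*V) (n(V) = (V + V)*(V + (8 + V)) = (2*V)*(8 + 2*V) = 2*V*(8 + 2*V))
t = -95713576 (t = (4*(18 + 24)*(4 + (18 + 24)) + 21241)*(130 - 3434) = (4*42*(4 + 42) + 21241)*(-3304) = (4*42*46 + 21241)*(-3304) = (7728 + 21241)*(-3304) = 28969*(-3304) = -95713576)
D = 51910 (D = -2*(-23417 - 1*2538) = -2*(-23417 - 2538) = -2*(-25955) = 51910)
D + t = 51910 - 95713576 = -95661666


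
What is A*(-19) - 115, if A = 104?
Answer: -2091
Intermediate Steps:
A*(-19) - 115 = 104*(-19) - 115 = -1976 - 115 = -2091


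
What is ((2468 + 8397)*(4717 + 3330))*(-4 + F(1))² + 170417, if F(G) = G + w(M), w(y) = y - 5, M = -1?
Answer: 7082053472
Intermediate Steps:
w(y) = -5 + y
F(G) = -6 + G (F(G) = G + (-5 - 1) = G - 6 = -6 + G)
((2468 + 8397)*(4717 + 3330))*(-4 + F(1))² + 170417 = ((2468 + 8397)*(4717 + 3330))*(-4 + (-6 + 1))² + 170417 = (10865*8047)*(-4 - 5)² + 170417 = 87430655*(-9)² + 170417 = 87430655*81 + 170417 = 7081883055 + 170417 = 7082053472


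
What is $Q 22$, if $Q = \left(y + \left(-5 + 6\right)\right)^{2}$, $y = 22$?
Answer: $11638$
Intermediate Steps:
$Q = 529$ ($Q = \left(22 + \left(-5 + 6\right)\right)^{2} = \left(22 + 1\right)^{2} = 23^{2} = 529$)
$Q 22 = 529 \cdot 22 = 11638$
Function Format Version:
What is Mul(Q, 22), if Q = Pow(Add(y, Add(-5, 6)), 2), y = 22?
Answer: 11638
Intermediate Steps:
Q = 529 (Q = Pow(Add(22, Add(-5, 6)), 2) = Pow(Add(22, 1), 2) = Pow(23, 2) = 529)
Mul(Q, 22) = Mul(529, 22) = 11638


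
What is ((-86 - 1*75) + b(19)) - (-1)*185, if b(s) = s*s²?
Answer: 6883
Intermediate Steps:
b(s) = s³
((-86 - 1*75) + b(19)) - (-1)*185 = ((-86 - 1*75) + 19³) - (-1)*185 = ((-86 - 75) + 6859) - 1*(-185) = (-161 + 6859) + 185 = 6698 + 185 = 6883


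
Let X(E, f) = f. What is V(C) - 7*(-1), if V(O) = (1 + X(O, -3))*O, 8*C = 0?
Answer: 7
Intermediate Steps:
C = 0 (C = (⅛)*0 = 0)
V(O) = -2*O (V(O) = (1 - 3)*O = -2*O)
V(C) - 7*(-1) = -2*0 - 7*(-1) = 0 + 7 = 7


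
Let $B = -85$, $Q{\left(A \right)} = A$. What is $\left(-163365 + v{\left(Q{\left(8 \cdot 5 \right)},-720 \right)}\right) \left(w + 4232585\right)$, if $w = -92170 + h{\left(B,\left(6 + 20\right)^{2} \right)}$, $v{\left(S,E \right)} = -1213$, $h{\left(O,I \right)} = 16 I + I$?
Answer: $-683312550246$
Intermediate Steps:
$h{\left(O,I \right)} = 17 I$
$w = -80678$ ($w = -92170 + 17 \left(6 + 20\right)^{2} = -92170 + 17 \cdot 26^{2} = -92170 + 17 \cdot 676 = -92170 + 11492 = -80678$)
$\left(-163365 + v{\left(Q{\left(8 \cdot 5 \right)},-720 \right)}\right) \left(w + 4232585\right) = \left(-163365 - 1213\right) \left(-80678 + 4232585\right) = \left(-164578\right) 4151907 = -683312550246$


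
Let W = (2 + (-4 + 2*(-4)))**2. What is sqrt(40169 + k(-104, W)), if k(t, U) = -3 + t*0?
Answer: sqrt(40166) ≈ 200.41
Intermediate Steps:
W = 100 (W = (2 + (-4 - 8))**2 = (2 - 12)**2 = (-10)**2 = 100)
k(t, U) = -3 (k(t, U) = -3 + 0 = -3)
sqrt(40169 + k(-104, W)) = sqrt(40169 - 3) = sqrt(40166)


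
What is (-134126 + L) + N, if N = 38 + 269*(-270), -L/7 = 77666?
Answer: -750380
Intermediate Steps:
L = -543662 (L = -7*77666 = -543662)
N = -72592 (N = 38 - 72630 = -72592)
(-134126 + L) + N = (-134126 - 543662) - 72592 = -677788 - 72592 = -750380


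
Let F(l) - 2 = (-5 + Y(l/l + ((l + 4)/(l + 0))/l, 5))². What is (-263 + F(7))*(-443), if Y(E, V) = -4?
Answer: 79740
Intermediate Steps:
F(l) = 83 (F(l) = 2 + (-5 - 4)² = 2 + (-9)² = 2 + 81 = 83)
(-263 + F(7))*(-443) = (-263 + 83)*(-443) = -180*(-443) = 79740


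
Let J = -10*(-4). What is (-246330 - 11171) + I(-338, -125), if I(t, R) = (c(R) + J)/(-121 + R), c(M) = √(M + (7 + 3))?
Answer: -31672643/123 - I*√115/246 ≈ -2.575e+5 - 0.043593*I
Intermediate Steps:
J = 40
c(M) = √(10 + M) (c(M) = √(M + 10) = √(10 + M))
I(t, R) = (40 + √(10 + R))/(-121 + R) (I(t, R) = (√(10 + R) + 40)/(-121 + R) = (40 + √(10 + R))/(-121 + R))
(-246330 - 11171) + I(-338, -125) = (-246330 - 11171) + (40 + √(10 - 125))/(-121 - 125) = -257501 + (40 + √(-115))/(-246) = -257501 - (40 + I*√115)/246 = -257501 + (-20/123 - I*√115/246) = -31672643/123 - I*√115/246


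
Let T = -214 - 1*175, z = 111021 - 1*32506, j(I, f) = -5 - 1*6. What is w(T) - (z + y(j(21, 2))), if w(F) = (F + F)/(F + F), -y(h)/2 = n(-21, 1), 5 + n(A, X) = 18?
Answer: -78488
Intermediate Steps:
n(A, X) = 13 (n(A, X) = -5 + 18 = 13)
j(I, f) = -11 (j(I, f) = -5 - 6 = -11)
y(h) = -26 (y(h) = -2*13 = -26)
z = 78515 (z = 111021 - 32506 = 78515)
T = -389 (T = -214 - 175 = -389)
w(F) = 1 (w(F) = (2*F)/((2*F)) = (2*F)*(1/(2*F)) = 1)
w(T) - (z + y(j(21, 2))) = 1 - (78515 - 26) = 1 - 1*78489 = 1 - 78489 = -78488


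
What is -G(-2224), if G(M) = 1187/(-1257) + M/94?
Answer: 1453573/59079 ≈ 24.604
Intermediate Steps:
G(M) = -1187/1257 + M/94 (G(M) = 1187*(-1/1257) + M*(1/94) = -1187/1257 + M/94)
-G(-2224) = -(-1187/1257 + (1/94)*(-2224)) = -(-1187/1257 - 1112/47) = -1*(-1453573/59079) = 1453573/59079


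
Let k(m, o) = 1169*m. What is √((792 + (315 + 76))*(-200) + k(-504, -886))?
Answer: 4*I*√51611 ≈ 908.72*I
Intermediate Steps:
√((792 + (315 + 76))*(-200) + k(-504, -886)) = √((792 + (315 + 76))*(-200) + 1169*(-504)) = √((792 + 391)*(-200) - 589176) = √(1183*(-200) - 589176) = √(-236600 - 589176) = √(-825776) = 4*I*√51611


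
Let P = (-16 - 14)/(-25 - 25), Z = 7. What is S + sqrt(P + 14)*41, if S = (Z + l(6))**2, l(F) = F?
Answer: 169 + 41*sqrt(365)/5 ≈ 325.66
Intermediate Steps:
P = 3/5 (P = -30/(-50) = -30*(-1/50) = 3/5 ≈ 0.60000)
S = 169 (S = (7 + 6)**2 = 13**2 = 169)
S + sqrt(P + 14)*41 = 169 + sqrt(3/5 + 14)*41 = 169 + sqrt(73/5)*41 = 169 + (sqrt(365)/5)*41 = 169 + 41*sqrt(365)/5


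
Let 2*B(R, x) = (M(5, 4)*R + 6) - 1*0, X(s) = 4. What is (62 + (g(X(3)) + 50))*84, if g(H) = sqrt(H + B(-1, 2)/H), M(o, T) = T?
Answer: 9408 + 42*sqrt(17) ≈ 9581.2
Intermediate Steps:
B(R, x) = 3 + 2*R (B(R, x) = ((4*R + 6) - 1*0)/2 = ((6 + 4*R) + 0)/2 = (6 + 4*R)/2 = 3 + 2*R)
g(H) = sqrt(H + 1/H) (g(H) = sqrt(H + (3 + 2*(-1))/H) = sqrt(H + (3 - 2)/H) = sqrt(H + 1/H))
(62 + (g(X(3)) + 50))*84 = (62 + (sqrt(4 + 1/4) + 50))*84 = (62 + (sqrt(17/4) + 50))*84 = (62 + (sqrt(17)/2 + 50))*84 = (62 + (50 + sqrt(17)/2))*84 = (112 + sqrt(17)/2)*84 = 9408 + 42*sqrt(17)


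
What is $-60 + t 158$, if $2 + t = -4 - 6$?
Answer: $-1956$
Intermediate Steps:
$t = -12$ ($t = -2 - 10 = -12$)
$-60 + t 158 = -60 - 1896 = -1956$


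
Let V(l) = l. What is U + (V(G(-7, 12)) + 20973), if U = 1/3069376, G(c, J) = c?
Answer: 64352537217/3069376 ≈ 20966.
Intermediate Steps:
U = 1/3069376 ≈ 3.2580e-7
U + (V(G(-7, 12)) + 20973) = 1/3069376 + (-7 + 20973) = 1/3069376 + 20966 = 64352537217/3069376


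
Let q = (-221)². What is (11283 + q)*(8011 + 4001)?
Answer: 722209488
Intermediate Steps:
q = 48841
(11283 + q)*(8011 + 4001) = (11283 + 48841)*(8011 + 4001) = 60124*12012 = 722209488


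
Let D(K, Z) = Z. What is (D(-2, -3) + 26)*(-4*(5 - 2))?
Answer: -276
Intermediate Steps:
(D(-2, -3) + 26)*(-4*(5 - 2)) = (-3 + 26)*(-4*(5 - 2)) = 23*(-4*3) = 23*(-12) = -276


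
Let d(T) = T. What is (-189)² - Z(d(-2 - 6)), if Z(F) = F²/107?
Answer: 3822083/107 ≈ 35720.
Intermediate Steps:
Z(F) = F²/107
(-189)² - Z(d(-2 - 6)) = (-189)² - (-2 - 6)²/107 = 35721 - (-8)²/107 = 35721 - 64/107 = 3822083/107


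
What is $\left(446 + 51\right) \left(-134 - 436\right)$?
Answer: $-283290$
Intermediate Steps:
$\left(446 + 51\right) \left(-134 - 436\right) = 497 \left(-570\right) = -283290$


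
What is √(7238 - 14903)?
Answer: I*√7665 ≈ 87.55*I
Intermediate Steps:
√(7238 - 14903) = √(-7665) = I*√7665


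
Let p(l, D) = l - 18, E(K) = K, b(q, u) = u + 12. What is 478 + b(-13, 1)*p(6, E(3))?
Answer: 322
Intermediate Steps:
b(q, u) = 12 + u
p(l, D) = -18 + l
478 + b(-13, 1)*p(6, E(3)) = 478 + (12 + 1)*(-18 + 6) = 478 + 13*(-12) = 478 - 156 = 322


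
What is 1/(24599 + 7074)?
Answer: 1/31673 ≈ 3.1573e-5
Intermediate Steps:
1/(24599 + 7074) = 1/31673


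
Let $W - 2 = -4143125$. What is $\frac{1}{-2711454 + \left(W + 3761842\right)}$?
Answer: $- \frac{1}{3092735} \approx -3.2334 \cdot 10^{-7}$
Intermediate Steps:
$W = -4143123$ ($W = 2 - 4143125 = -4143123$)
$\frac{1}{-2711454 + \left(W + 3761842\right)} = \frac{1}{-2711454 + \left(-4143123 + 3761842\right)} = \frac{1}{-2711454 - 381281} = \frac{1}{-3092735} = - \frac{1}{3092735}$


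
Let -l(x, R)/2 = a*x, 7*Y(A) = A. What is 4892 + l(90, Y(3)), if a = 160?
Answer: -23908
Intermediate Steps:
Y(A) = A/7
l(x, R) = -320*x
4892 + l(90, Y(3)) = 4892 - 320*90 = 4892 - 28800 = -23908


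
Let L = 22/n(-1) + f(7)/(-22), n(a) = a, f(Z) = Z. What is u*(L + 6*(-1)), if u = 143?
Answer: -8099/2 ≈ -4049.5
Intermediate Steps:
L = -491/22 (L = 22/(-1) + 7/(-22) = 22*(-1) + 7*(-1/22) = -22 - 7/22 = -491/22 ≈ -22.318)
u*(L + 6*(-1)) = 143*(-491/22 + 6*(-1)) = 143*(-491/22 - 6) = 143*(-623/22) = -8099/2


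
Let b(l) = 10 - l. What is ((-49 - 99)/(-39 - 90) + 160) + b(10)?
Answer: 20788/129 ≈ 161.15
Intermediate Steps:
((-49 - 99)/(-39 - 90) + 160) + b(10) = ((-49 - 99)/(-39 - 90) + 160) + (10 - 1*10) = (-148/(-129) + 160) + (10 - 10) = (-148*(-1/129) + 160) + 0 = (148/129 + 160) + 0 = 20788/129 + 0 = 20788/129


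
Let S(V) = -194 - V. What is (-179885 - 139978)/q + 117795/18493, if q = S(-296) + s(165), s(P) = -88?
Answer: -5913577329/258902 ≈ -22841.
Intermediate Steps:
q = 14 (q = (-194 - 1*(-296)) - 88 = (-194 + 296) - 88 = 102 - 88 = 14)
(-179885 - 139978)/q + 117795/18493 = (-179885 - 139978)/14 + 117795/18493 = -319863*1/14 + 117795*(1/18493) = -319863/14 + 117795/18493 = -5913577329/258902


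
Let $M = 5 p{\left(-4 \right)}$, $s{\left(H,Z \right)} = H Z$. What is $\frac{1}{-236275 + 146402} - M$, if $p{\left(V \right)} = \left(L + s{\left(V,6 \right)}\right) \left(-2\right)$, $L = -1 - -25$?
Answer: $- \frac{1}{89873} \approx -1.1127 \cdot 10^{-5}$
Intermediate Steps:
$L = 24$ ($L = -1 + 25 = 24$)
$p{\left(V \right)} = -48 - 12 V$ ($p{\left(V \right)} = \left(24 + V 6\right) \left(-2\right) = \left(24 + 6 V\right) \left(-2\right) = -48 - 12 V$)
$M = 0$ ($M = 5 \left(-48 - -48\right) = 5 \left(-48 + 48\right) = 5 \cdot 0 = 0$)
$\frac{1}{-236275 + 146402} - M = \frac{1}{-236275 + 146402} - 0 = \frac{1}{-89873} + 0 = - \frac{1}{89873} + 0 = - \frac{1}{89873}$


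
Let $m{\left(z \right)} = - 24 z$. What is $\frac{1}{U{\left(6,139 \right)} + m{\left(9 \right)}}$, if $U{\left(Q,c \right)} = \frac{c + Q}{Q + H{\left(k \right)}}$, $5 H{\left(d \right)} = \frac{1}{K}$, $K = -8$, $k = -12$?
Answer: $- \frac{239}{45824} \approx -0.0052156$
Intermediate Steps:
$H{\left(d \right)} = - \frac{1}{40}$ ($H{\left(d \right)} = \frac{1}{5 \left(-8\right)} = \frac{1}{5} \left(- \frac{1}{8}\right) = - \frac{1}{40}$)
$U{\left(Q,c \right)} = \frac{Q + c}{- \frac{1}{40} + Q}$ ($U{\left(Q,c \right)} = \frac{c + Q}{Q - \frac{1}{40}} = \frac{Q + c}{- \frac{1}{40} + Q}$)
$\frac{1}{U{\left(6,139 \right)} + m{\left(9 \right)}} = \frac{1}{\frac{40 \left(6 + 139\right)}{-1 + 40 \cdot 6} - 216} = \frac{1}{40 \frac{1}{-1 + 240} \cdot 145 - 216} = \frac{1}{40 \cdot \frac{1}{239} \cdot 145 - 216} = \frac{1}{\frac{5800}{239} - 216} = \frac{1}{- \frac{45824}{239}} = - \frac{239}{45824}$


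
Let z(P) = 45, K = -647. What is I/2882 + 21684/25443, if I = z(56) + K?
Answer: 714797/1111011 ≈ 0.64338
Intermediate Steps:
I = -602 (I = 45 - 647 = -602)
I/2882 + 21684/25443 = -602/2882 + 21684/25443 = -602*1/2882 + 21684*(1/25443) = -301/1441 + 7228/8481 = 714797/1111011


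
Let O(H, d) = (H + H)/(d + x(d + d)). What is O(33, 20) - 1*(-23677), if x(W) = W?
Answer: 236781/10 ≈ 23678.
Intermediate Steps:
O(H, d) = 2*H/(3*d) (O(H, d) = (H + H)/(d + (d + d)) = (2*H)/(d + 2*d) = (2*H)/((3*d)) = (2*H)*(1/(3*d)) = 2*H/(3*d))
O(33, 20) - 1*(-23677) = (2/3)*33/20 - 1*(-23677) = (2/3)*33*(1/20) + 23677 = 11/10 + 23677 = 236781/10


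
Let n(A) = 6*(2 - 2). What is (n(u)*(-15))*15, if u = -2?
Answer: 0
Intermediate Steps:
n(A) = 0 (n(A) = 6*0 = 0)
(n(u)*(-15))*15 = (0*(-15))*15 = 0*15 = 0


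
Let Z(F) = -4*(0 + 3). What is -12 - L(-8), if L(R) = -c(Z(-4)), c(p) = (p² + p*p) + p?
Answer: 264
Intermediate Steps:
Z(F) = -12 (Z(F) = -4*3 = -12)
c(p) = p + 2*p² (c(p) = (p² + p²) + p = 2*p² + p = p + 2*p²)
L(R) = -276 (L(R) = -(-12)*(1 + 2*(-12)) = -(-12)*(1 - 24) = -(-12)*(-23) = -1*276 = -276)
-12 - L(-8) = -12 - 1*(-276) = -12 + 276 = 264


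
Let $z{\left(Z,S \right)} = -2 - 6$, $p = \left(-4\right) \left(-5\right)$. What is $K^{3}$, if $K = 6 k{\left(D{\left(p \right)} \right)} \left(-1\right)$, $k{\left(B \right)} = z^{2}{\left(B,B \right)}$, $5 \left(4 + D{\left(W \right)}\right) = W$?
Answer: $-56623104$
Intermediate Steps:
$p = 20$
$z{\left(Z,S \right)} = -8$ ($z{\left(Z,S \right)} = -2 - 6 = -8$)
$D{\left(W \right)} = -4 + \frac{W}{5}$
$k{\left(B \right)} = 64$ ($k{\left(B \right)} = \left(-8\right)^{2} = 64$)
$K = -384$ ($K = 6 \cdot 64 \left(-1\right) = 384 \left(-1\right) = -384$)
$K^{3} = \left(-384\right)^{3} = -56623104$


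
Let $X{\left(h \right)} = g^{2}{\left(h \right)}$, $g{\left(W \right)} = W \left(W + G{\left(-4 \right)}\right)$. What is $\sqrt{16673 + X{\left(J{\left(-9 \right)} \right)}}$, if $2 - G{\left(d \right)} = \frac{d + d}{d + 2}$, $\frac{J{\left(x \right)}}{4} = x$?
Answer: $\sqrt{1888097} \approx 1374.1$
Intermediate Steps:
$J{\left(x \right)} = 4 x$
$G{\left(d \right)} = 2 - \frac{2 d}{2 + d}$ ($G{\left(d \right)} = 2 - \frac{d + d}{d + 2} = 2 - \frac{2 d}{2 + d}$)
$g{\left(W \right)} = W \left(-2 + W\right)$ ($g{\left(W \right)} = W \left(W + \frac{4}{2 - 4}\right) = W \left(W + \frac{4}{-2}\right) = W \left(W + 4 \left(- \frac{1}{2}\right)\right) = W \left(W - 2\right) = W \left(-2 + W\right)$)
$X{\left(h \right)} = h^{2} \left(-2 + h\right)^{2}$ ($X{\left(h \right)} = \left(h \left(-2 + h\right)\right)^{2} = h^{2} \left(-2 + h\right)^{2}$)
$\sqrt{16673 + X{\left(J{\left(-9 \right)} \right)}} = \sqrt{16673 + \left(4 \left(-9\right)\right)^{2} \left(-2 + 4 \left(-9\right)\right)^{2}} = \sqrt{16673 + \left(-36\right)^{2} \left(-2 - 36\right)^{2}} = \sqrt{16673 + 1296 \left(-38\right)^{2}} = \sqrt{16673 + 1296 \cdot 1444} = \sqrt{16673 + 1871424} = \sqrt{1888097}$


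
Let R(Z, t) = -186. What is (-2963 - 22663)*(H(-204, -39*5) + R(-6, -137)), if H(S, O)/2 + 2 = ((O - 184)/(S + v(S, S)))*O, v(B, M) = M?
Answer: 481192215/34 ≈ 1.4153e+7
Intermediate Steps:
H(S, O) = -4 + O*(-184 + O)/S (H(S, O) = -4 + 2*(((O - 184)/(S + S))*O) = -4 + 2*(((-184 + O)/((2*S)))*O) = -4 + 2*(((-184 + O)*(1/(2*S)))*O) = -4 + 2*(((-184 + O)/(2*S))*O) = -4 + 2*(O*(-184 + O)/(2*S)) = -4 + O*(-184 + O)/S)
(-2963 - 22663)*(H(-204, -39*5) + R(-6, -137)) = (-2963 - 22663)*(((-39*5)**2 - (-7176)*5 - 4*(-204))/(-204) - 186) = -25626*(-((-195)**2 - 184*(-195) + 816)/204 - 186) = -25626*(-(38025 + 35880 + 816)/204 - 186) = -25626*(-1/204*74721 - 186) = -25626*(-24907/68 - 186) = -25626*(-37555/68) = 481192215/34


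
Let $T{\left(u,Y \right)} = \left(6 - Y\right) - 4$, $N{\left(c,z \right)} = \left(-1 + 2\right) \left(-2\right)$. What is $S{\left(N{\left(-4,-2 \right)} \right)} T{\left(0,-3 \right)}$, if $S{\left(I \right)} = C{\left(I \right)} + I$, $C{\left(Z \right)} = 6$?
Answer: $20$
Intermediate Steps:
$N{\left(c,z \right)} = -2$ ($N{\left(c,z \right)} = 1 \left(-2\right) = -2$)
$T{\left(u,Y \right)} = 2 - Y$ ($T{\left(u,Y \right)} = \left(6 - Y\right) - 4 = 2 - Y$)
$S{\left(I \right)} = 6 + I$
$S{\left(N{\left(-4,-2 \right)} \right)} T{\left(0,-3 \right)} = \left(6 - 2\right) \left(2 - -3\right) = 4 \left(2 + 3\right) = 4 \cdot 5 = 20$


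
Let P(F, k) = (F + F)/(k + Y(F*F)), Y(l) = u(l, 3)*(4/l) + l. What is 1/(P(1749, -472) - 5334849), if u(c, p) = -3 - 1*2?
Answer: -9356043269509/49913078069596433643 ≈ -1.8745e-7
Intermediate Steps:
u(c, p) = -5 (u(c, p) = -3 - 2 = -5)
Y(l) = l - 20/l (Y(l) = -20/l + l = l - 20/l)
P(F, k) = 2*F/(k + F² - 20/F²) (P(F, k) = (F + F)/(k + (F*F - 20/F²)) = (2*F)/(k + (F² - 20/F²)) = (2*F)/(k + F² - 20/F²) = 2*F/(k + F² - 20/F²))
1/(P(1749, -472) - 5334849) = 1/(2*1749³/(-20 + 1749⁴ - 472*1749²) - 5334849) = 1/(2*5350192749/(-20 + 9357487118001 - 472*3059001) - 5334849) = 1/(2*5350192749/(-20 + 9357487118001 - 1443848472) - 5334849) = 1/(2*5350192749/9356043269509 - 5334849) = 1/(2*5350192749*(1/9356043269509) - 5334849) = 1/(10700385498/9356043269509 - 5334849) = 1/(-49913078069596433643/9356043269509) = -9356043269509/49913078069596433643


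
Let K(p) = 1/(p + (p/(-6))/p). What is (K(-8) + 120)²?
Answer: 34503876/2401 ≈ 14371.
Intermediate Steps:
K(p) = 1/(-⅙ + p) (K(p) = 1/(p + (p*(-⅙))/p) = 1/(p + (-p/6)/p) = 1/(p - ⅙) = 1/(-⅙ + p))
(K(-8) + 120)² = (6/(-1 + 6*(-8)) + 120)² = (6/(-1 - 48) + 120)² = (6/(-49) + 120)² = (6*(-1/49) + 120)² = (-6/49 + 120)² = (5874/49)² = 34503876/2401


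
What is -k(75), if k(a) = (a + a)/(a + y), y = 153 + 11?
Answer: -150/239 ≈ -0.62761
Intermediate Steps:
y = 164
k(a) = 2*a/(164 + a) (k(a) = (a + a)/(a + 164) = (2*a)/(164 + a) = 2*a/(164 + a))
-k(75) = -2*75/(164 + 75) = -2*75/239 = -1*150/239 = -150/239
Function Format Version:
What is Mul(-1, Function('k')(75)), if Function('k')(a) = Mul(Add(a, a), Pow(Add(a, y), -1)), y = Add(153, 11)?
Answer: Rational(-150, 239) ≈ -0.62761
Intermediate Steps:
y = 164
Function('k')(a) = Mul(2, a, Pow(Add(164, a), -1)) (Function('k')(a) = Mul(Add(a, a), Pow(Add(a, 164), -1)) = Mul(Mul(2, a), Pow(Add(164, a), -1)) = Mul(2, a, Pow(Add(164, a), -1)))
Mul(-1, Function('k')(75)) = Mul(-1, Mul(2, 75, Pow(Add(164, 75), -1))) = Mul(-1, Mul(2, 75, Pow(239, -1))) = Mul(-1, Mul(2, 75, Rational(1, 239))) = Mul(-1, Rational(150, 239)) = Rational(-150, 239)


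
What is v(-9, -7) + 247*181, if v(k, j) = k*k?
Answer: 44788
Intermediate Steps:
v(k, j) = k²
v(-9, -7) + 247*181 = (-9)² + 247*181 = 81 + 44707 = 44788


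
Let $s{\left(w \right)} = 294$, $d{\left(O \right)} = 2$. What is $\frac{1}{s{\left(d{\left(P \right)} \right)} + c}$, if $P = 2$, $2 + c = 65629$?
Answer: $\frac{1}{65921} \approx 1.517 \cdot 10^{-5}$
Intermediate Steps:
$c = 65627$ ($c = -2 + 65629 = 65627$)
$\frac{1}{s{\left(d{\left(P \right)} \right)} + c} = \frac{1}{294 + 65627} = \frac{1}{65921}$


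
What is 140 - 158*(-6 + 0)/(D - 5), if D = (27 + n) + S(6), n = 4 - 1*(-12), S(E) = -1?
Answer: 6128/37 ≈ 165.62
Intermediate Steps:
n = 16 (n = 4 + 12 = 16)
D = 42 (D = (27 + 16) - 1 = 43 - 1 = 42)
140 - 158*(-6 + 0)/(D - 5) = 140 - 158*(-6 + 0)/(42 - 5) = 140 - (-948)/37 = 140 - 158*(-6/37) = 140 + 948/37 = 6128/37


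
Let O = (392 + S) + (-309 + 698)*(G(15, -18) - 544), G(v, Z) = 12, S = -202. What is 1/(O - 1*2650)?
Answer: -1/209408 ≈ -4.7754e-6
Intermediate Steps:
O = -206758 (O = (392 - 202) + (-309 + 698)*(12 - 544) = 190 + 389*(-532) = 190 - 206948 = -206758)
1/(O - 1*2650) = 1/(-206758 - 1*2650) = 1/(-206758 - 2650) = 1/(-209408) = -1/209408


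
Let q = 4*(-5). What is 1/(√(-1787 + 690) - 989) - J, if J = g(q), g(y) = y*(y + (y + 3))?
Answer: -724622309/979218 - I*√1097/979218 ≈ -740.0 - 3.3824e-5*I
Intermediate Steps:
q = -20
g(y) = y*(3 + 2*y) (g(y) = y*(y + (3 + y)) = y*(3 + 2*y))
J = 740 (J = -20*(3 + 2*(-20)) = -20*(3 - 40) = -20*(-37) = 740)
1/(√(-1787 + 690) - 989) - J = 1/(√(-1787 + 690) - 989) - 1*740 = 1/(√(-1097) - 989) - 740 = 1/(I*√1097 - 989) - 740 = 1/(-989 + I*√1097) - 740 = -740 + 1/(-989 + I*√1097)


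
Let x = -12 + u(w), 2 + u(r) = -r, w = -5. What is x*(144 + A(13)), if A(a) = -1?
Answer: -1287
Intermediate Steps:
u(r) = -2 - r
x = -9 (x = -12 + (-2 - 1*(-5)) = -12 + (-2 + 5) = -12 + 3 = -9)
x*(144 + A(13)) = -9*(144 - 1) = -9*143 = -1287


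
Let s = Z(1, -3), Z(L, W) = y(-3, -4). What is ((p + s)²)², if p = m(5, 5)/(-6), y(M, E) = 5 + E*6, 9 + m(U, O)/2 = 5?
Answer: 7890481/81 ≈ 97413.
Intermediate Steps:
m(U, O) = -8 (m(U, O) = -18 + 2*5 = -18 + 10 = -8)
y(M, E) = 5 + 6*E
Z(L, W) = -19 (Z(L, W) = 5 + 6*(-4) = 5 - 24 = -19)
s = -19
p = 4/3 (p = -8/(-6) = -8*(-⅙) = 4/3 ≈ 1.3333)
((p + s)²)² = ((4/3 - 19)²)² = ((-53/3)²)² = (2809/9)² = 7890481/81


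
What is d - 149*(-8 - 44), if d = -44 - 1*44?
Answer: 7660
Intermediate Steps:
d = -88 (d = -44 - 44 = -88)
d - 149*(-8 - 44) = -88 - 149*(-8 - 44) = -88 - 149*(-52) = -88 + 7748 = 7660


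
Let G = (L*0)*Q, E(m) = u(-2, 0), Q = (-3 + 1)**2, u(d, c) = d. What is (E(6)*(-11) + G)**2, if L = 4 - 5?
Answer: 484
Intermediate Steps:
Q = 4 (Q = (-2)**2 = 4)
L = -1
E(m) = -2
G = 0 (G = -1*0*4 = 0*4 = 0)
(E(6)*(-11) + G)**2 = (-2*(-11) + 0)**2 = (22 + 0)**2 = 22**2 = 484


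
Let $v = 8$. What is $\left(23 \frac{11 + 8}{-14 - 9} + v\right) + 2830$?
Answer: $2819$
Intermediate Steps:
$\left(23 \frac{11 + 8}{-14 - 9} + v\right) + 2830 = \left(23 \frac{11 + 8}{-14 - 9} + 8\right) + 2830 = \left(23 \frac{19}{-23} + 8\right) + 2830 = \left(23 \cdot 19 \left(- \frac{1}{23}\right) + 8\right) + 2830 = \left(23 \left(- \frac{19}{23}\right) + 8\right) + 2830 = \left(-19 + 8\right) + 2830 = -11 + 2830 = 2819$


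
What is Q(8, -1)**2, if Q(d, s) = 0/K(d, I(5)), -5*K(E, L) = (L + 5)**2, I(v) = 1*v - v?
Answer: 0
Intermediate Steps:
I(v) = 0 (I(v) = v - v = 0)
K(E, L) = -(5 + L)**2/5 (K(E, L) = -(L + 5)**2/5 = -(5 + L)**2/5)
Q(d, s) = 0 (Q(d, s) = 0/((-(5 + 0)**2/5)) = 0/((-1/5*5**2)) = 0/((-1/5*25)) = 0/(-5) = 0*(-1/5) = 0)
Q(8, -1)**2 = 0**2 = 0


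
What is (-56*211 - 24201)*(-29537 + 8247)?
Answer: 766801930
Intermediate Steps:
(-56*211 - 24201)*(-29537 + 8247) = (-11816 - 24201)*(-21290) = -36017*(-21290) = 766801930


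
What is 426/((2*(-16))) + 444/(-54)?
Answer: -3101/144 ≈ -21.535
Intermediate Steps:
426/((2*(-16))) + 444/(-54) = 426/(-32) + 444*(-1/54) = 426*(-1/32) - 74/9 = -213/16 - 74/9 = -3101/144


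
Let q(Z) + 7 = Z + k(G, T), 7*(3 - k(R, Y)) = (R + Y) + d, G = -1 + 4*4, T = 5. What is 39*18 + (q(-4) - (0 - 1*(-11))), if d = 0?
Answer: 4761/7 ≈ 680.14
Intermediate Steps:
G = 15 (G = -1 + 16 = 15)
k(R, Y) = 3 - R/7 - Y/7 (k(R, Y) = 3 - ((R + Y) + 0)/7 = 3 - (R + Y)/7 = 3 + (-R/7 - Y/7) = 3 - R/7 - Y/7)
q(Z) = -48/7 + Z (q(Z) = -7 + (Z + (3 - ⅐*15 - ⅐*5)) = -7 + (Z + (3 - 15/7 - 5/7)) = -7 + (Z + ⅐) = -7 + (⅐ + Z) = -48/7 + Z)
39*18 + (q(-4) - (0 - 1*(-11))) = 39*18 + ((-48/7 - 4) - (0 - 1*(-11))) = 702 + (-76/7 - (0 + 11)) = 702 + (-76/7 - 1*11) = 702 + (-76/7 - 11) = 702 - 153/7 = 4761/7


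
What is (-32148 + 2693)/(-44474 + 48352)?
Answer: -29455/3878 ≈ -7.5954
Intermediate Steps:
(-32148 + 2693)/(-44474 + 48352) = -29455/3878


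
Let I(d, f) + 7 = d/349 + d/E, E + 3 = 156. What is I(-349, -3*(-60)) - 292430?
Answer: -44743363/153 ≈ -2.9244e+5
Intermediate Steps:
E = 153 (E = -3 + 156 = 153)
I(d, f) = -7 + 502*d/53397 (I(d, f) = -7 + (d/349 + d/153) = -7 + 502*d/53397)
I(-349, -3*(-60)) - 292430 = (-7 + (502/53397)*(-349)) - 292430 = (-7 - 502/153) - 292430 = -1573/153 - 292430 = -44743363/153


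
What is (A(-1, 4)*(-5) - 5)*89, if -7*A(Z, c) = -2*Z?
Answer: -2225/7 ≈ -317.86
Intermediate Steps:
A(Z, c) = 2*Z/7 (A(Z, c) = -(-2)*Z/7 = 2*Z/7)
(A(-1, 4)*(-5) - 5)*89 = (((2/7)*(-1))*(-5) - 5)*89 = (-2/7*(-5) - 5)*89 = (10/7 - 5)*89 = -25/7*89 = -2225/7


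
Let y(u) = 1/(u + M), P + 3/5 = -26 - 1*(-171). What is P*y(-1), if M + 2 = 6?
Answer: 722/15 ≈ 48.133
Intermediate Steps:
P = 722/5 (P = -3/5 + (-26 - 1*(-171)) = -3/5 + (-26 + 171) = -3/5 + 145 = 722/5 ≈ 144.40)
M = 4 (M = -2 + 6 = 4)
y(u) = 1/(4 + u) (y(u) = 1/(u + 4) = 1/(4 + u))
P*y(-1) = 722/(5*(4 - 1)) = (722/5)/3 = (722/5)*(1/3) = 722/15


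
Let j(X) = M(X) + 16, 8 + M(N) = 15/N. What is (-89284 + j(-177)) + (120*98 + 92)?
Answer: -4568021/59 ≈ -77424.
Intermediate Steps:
M(N) = -8 + 15/N
j(X) = 8 + 15/X (j(X) = (-8 + 15/X) + 16 = 8 + 15/X)
(-89284 + j(-177)) + (120*98 + 92) = (-89284 + (8 + 15/(-177))) + (120*98 + 92) = (-89284 + (8 + 15*(-1/177))) + (11760 + 92) = (-89284 + (8 - 5/59)) + 11852 = (-89284 + 467/59) + 11852 = -5267289/59 + 11852 = -4568021/59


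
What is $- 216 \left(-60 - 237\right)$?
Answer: $64152$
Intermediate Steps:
$- 216 \left(-60 - 237\right) = \left(-216\right) \left(-297\right) = 64152$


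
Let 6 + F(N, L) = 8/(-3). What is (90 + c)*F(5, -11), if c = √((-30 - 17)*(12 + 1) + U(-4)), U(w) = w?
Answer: -780 - 26*I*√615/3 ≈ -780.0 - 214.93*I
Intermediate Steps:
F(N, L) = -26/3 (F(N, L) = -6 + 8/(-3) = -6 + 8*(-⅓) = -6 - 8/3 = -26/3)
c = I*√615 (c = √((-30 - 17)*(12 + 1) - 4) = √(-47*13 - 4) = √(-611 - 4) = √(-615) = I*√615 ≈ 24.799*I)
(90 + c)*F(5, -11) = (90 + I*√615)*(-26/3) = -780 - 26*I*√615/3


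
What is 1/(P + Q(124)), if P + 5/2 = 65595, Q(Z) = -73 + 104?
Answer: 2/131247 ≈ 1.5238e-5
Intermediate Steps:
Q(Z) = 31
P = 131185/2 (P = -5/2 + 65595 = 131185/2 ≈ 65593.)
1/(P + Q(124)) = 1/(131185/2 + 31) = 1/(131247/2) = 2/131247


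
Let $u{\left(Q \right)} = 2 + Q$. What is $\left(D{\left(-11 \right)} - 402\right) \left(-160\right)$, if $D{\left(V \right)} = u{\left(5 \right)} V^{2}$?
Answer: $-71200$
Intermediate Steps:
$D{\left(V \right)} = 7 V^{2}$ ($D{\left(V \right)} = \left(2 + 5\right) V^{2} = 7 V^{2}$)
$\left(D{\left(-11 \right)} - 402\right) \left(-160\right) = \left(7 \left(-11\right)^{2} - 402\right) \left(-160\right) = \left(7 \cdot 121 - 402\right) \left(-160\right) = \left(847 - 402\right) \left(-160\right) = 445 \left(-160\right) = -71200$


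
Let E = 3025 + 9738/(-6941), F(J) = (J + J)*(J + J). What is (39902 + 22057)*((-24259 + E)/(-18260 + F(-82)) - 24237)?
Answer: -22506191403878124/14985619 ≈ -1.5019e+9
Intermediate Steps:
F(J) = 4*J² (F(J) = (2*J)*(2*J) = 4*J²)
E = 20986787/6941 (E = 3025 + 9738*(-1/6941) = 3025 - 9738/6941 = 20986787/6941 ≈ 3023.6)
(39902 + 22057)*((-24259 + E)/(-18260 + F(-82)) - 24237) = (39902 + 22057)*((-24259 + 20986787/6941)/(-18260 + 4*(-82)²) - 24237) = 61959*(-147394932/(6941*(-18260 + 4*6724)) - 24237) = 61959*(-147394932/(6941*(-18260 + 26896)) - 24237) = 61959*(-147394932/6941/8636 - 24237) = 61959*(-147394932/6941*1/8636 - 24237) = 61959*(-36848733/14985619 - 24237) = 61959*(-363243296436/14985619) = -22506191403878124/14985619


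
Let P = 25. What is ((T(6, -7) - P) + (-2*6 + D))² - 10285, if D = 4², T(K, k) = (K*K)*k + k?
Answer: 68115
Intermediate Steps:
T(K, k) = k + k*K² (T(K, k) = K²*k + k = k*K² + k = k + k*K²)
D = 16
((T(6, -7) - P) + (-2*6 + D))² - 10285 = ((-7*(1 + 6²) - 1*25) + (-2*6 + 16))² - 10285 = ((-7*(1 + 36) - 25) + (-12 + 16))² - 10285 = ((-7*37 - 25) + 4)² - 10285 = ((-259 - 25) + 4)² - 10285 = (-284 + 4)² - 10285 = (-280)² - 10285 = 78400 - 10285 = 68115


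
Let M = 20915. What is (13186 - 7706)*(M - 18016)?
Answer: 15886520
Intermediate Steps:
(13186 - 7706)*(M - 18016) = (13186 - 7706)*(20915 - 18016) = 5480*2899 = 15886520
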